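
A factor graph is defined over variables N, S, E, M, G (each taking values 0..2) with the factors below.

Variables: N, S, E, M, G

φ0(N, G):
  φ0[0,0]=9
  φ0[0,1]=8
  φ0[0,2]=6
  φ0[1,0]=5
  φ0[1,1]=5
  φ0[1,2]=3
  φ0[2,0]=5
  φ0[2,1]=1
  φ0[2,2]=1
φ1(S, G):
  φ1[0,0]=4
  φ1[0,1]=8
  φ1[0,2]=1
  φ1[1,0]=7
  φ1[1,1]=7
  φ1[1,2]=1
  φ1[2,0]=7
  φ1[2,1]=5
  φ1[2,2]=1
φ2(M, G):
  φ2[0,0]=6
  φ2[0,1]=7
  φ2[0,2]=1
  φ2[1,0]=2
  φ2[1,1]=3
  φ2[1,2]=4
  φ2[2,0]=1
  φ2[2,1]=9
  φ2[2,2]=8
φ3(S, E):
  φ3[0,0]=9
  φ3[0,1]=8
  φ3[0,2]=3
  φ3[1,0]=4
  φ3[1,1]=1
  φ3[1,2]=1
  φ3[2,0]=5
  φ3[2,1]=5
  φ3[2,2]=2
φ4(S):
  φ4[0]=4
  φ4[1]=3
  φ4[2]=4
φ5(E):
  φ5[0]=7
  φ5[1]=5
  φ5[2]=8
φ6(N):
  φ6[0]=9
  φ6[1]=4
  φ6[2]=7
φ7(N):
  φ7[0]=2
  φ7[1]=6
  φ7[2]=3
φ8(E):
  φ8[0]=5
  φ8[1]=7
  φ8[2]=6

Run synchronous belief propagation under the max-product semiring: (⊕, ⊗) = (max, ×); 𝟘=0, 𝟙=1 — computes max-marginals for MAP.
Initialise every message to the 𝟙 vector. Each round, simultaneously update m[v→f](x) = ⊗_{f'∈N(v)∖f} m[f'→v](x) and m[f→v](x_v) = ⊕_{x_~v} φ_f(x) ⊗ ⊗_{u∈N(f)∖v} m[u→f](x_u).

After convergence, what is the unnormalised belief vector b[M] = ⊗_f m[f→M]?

init: all messages = 𝟙 over 3 values
r1 m[φ0→N] = [9, 5, 5]
r1 m[φ0→G] = [9, 8, 6]
r1 m[φ1→S] = [8, 7, 7]
r1 m[φ1→G] = [7, 8, 1]
r1 m[φ2→M] = [7, 4, 9]
r1 m[φ2→G] = [6, 9, 8]
r1 m[φ3→S] = [9, 4, 5]
r1 m[φ3→E] = [9, 8, 3]
r1 m[φ4→S] = [4, 3, 4]
r1 m[φ5→E] = [7, 5, 8]
r1 m[φ6→N] = [9, 4, 7]
r1 m[φ7→N] = [2, 6, 3]
r1 m[φ8→E] = [5, 7, 6]
r1 m[N→φ0] = [1, 1, 1]
r1 m[N→φ6] = [1, 1, 1]
r1 m[N→φ7] = [1, 1, 1]
r1 m[S→φ1] = [1, 1, 1]
r1 m[S→φ3] = [1, 1, 1]
r1 m[S→φ4] = [1, 1, 1]
r1 m[E→φ3] = [1, 1, 1]
r1 m[E→φ5] = [1, 1, 1]
r1 m[E→φ8] = [1, 1, 1]
r1 m[M→φ2] = [1, 1, 1]
r1 m[G→φ0] = [1, 1, 1]
r1 m[G→φ1] = [1, 1, 1]
r1 m[G→φ2] = [1, 1, 1]
r2 m[φ0→N] = [9, 5, 5]
r2 m[φ0→G] = [9, 8, 6]
r2 m[φ1→S] = [8, 7, 7]
r2 m[φ1→G] = [7, 8, 1]
r2 m[φ2→M] = [7, 4, 9]
r2 m[φ2→G] = [6, 9, 8]
r2 m[φ3→S] = [9, 4, 5]
r2 m[φ3→E] = [9, 8, 3]
r2 m[φ4→S] = [4, 3, 4]
r2 m[φ5→E] = [7, 5, 8]
r2 m[φ6→N] = [9, 4, 7]
r2 m[φ7→N] = [2, 6, 3]
r2 m[φ8→E] = [5, 7, 6]
r2 m[N→φ0] = [18, 24, 21]
r2 m[N→φ6] = [18, 30, 15]
r2 m[N→φ7] = [81, 20, 35]
r2 m[S→φ1] = [36, 12, 20]
r2 m[S→φ3] = [32, 21, 28]
r2 m[S→φ4] = [72, 28, 35]
r2 m[E→φ3] = [35, 35, 48]
r2 m[E→φ5] = [45, 56, 18]
r2 m[E→φ8] = [63, 40, 24]
r2 m[M→φ2] = [1, 1, 1]
r2 m[G→φ0] = [42, 72, 8]
r2 m[G→φ1] = [54, 72, 48]
r2 m[G→φ2] = [63, 64, 6]
r3 m[φ0→N] = [576, 360, 210]
r3 m[φ0→G] = [162, 144, 108]
r3 m[φ1→S] = [576, 504, 378]
r3 m[φ1→G] = [144, 288, 36]
r3 m[φ2→M] = [448, 192, 576]
r3 m[φ2→G] = [6, 9, 8]
r3 m[φ3→S] = [315, 140, 175]
r3 m[φ3→E] = [288, 256, 96]
r3 m[φ4→S] = [4, 3, 4]
r3 m[φ5→E] = [7, 5, 8]
r3 m[φ6→N] = [9, 4, 7]
r3 m[φ7→N] = [2, 6, 3]
r3 m[φ8→E] = [5, 7, 6]
r3 m[N→φ0] = [18, 24, 21]
r3 m[N→φ6] = [18, 30, 15]
r3 m[N→φ7] = [81, 20, 35]
r3 m[S→φ1] = [36, 12, 20]
r3 m[S→φ3] = [32, 21, 28]
r3 m[S→φ4] = [72, 28, 35]
r3 m[E→φ3] = [35, 35, 48]
r3 m[E→φ5] = [45, 56, 18]
r3 m[E→φ8] = [63, 40, 24]
r3 m[M→φ2] = [1, 1, 1]
r3 m[G→φ0] = [42, 72, 8]
r3 m[G→φ1] = [54, 72, 48]
r3 m[G→φ2] = [63, 64, 6]
r4 m[φ0→N] = [576, 360, 210]
r4 m[φ0→G] = [162, 144, 108]
r4 m[φ1→S] = [576, 504, 378]
r4 m[φ1→G] = [144, 288, 36]
r4 m[φ2→M] = [448, 192, 576]
r4 m[φ2→G] = [6, 9, 8]
r4 m[φ3→S] = [315, 140, 175]
r4 m[φ3→E] = [288, 256, 96]
r4 m[φ4→S] = [4, 3, 4]
r4 m[φ5→E] = [7, 5, 8]
r4 m[φ6→N] = [9, 4, 7]
r4 m[φ7→N] = [2, 6, 3]
r4 m[φ8→E] = [5, 7, 6]
r4 m[N→φ0] = [18, 24, 21]
r4 m[N→φ6] = [1152, 2160, 630]
r4 m[N→φ7] = [5184, 1440, 1470]
r4 m[S→φ1] = [1260, 420, 700]
r4 m[S→φ3] = [2304, 1512, 1512]
r4 m[S→φ4] = [181440, 70560, 66150]
r4 m[E→φ3] = [35, 35, 48]
r4 m[E→φ5] = [1440, 1792, 576]
r4 m[E→φ8] = [2016, 1280, 768]
r4 m[M→φ2] = [1, 1, 1]
r4 m[G→φ0] = [864, 2592, 288]
r4 m[G→φ1] = [972, 1296, 864]
r4 m[G→φ2] = [23328, 41472, 3888]
r5 m[φ0→N] = [20736, 12960, 4320]
r5 m[φ0→G] = [162, 144, 108]
r5 m[φ1→S] = [10368, 9072, 6804]
r5 m[φ1→G] = [5040, 10080, 1260]
r5 m[φ2→M] = [290304, 124416, 373248]
r5 m[φ2→G] = [6, 9, 8]
r5 m[φ3→S] = [315, 140, 175]
r5 m[φ3→E] = [20736, 18432, 6912]
r5 m[φ4→S] = [4, 3, 4]
r5 m[φ5→E] = [7, 5, 8]
r5 m[φ6→N] = [9, 4, 7]
r5 m[φ7→N] = [2, 6, 3]
r5 m[φ8→E] = [5, 7, 6]
r5 m[N→φ0] = [18, 24, 21]
r5 m[N→φ6] = [1152, 2160, 630]
r5 m[N→φ7] = [5184, 1440, 1470]
r5 m[S→φ1] = [1260, 420, 700]
r5 m[S→φ3] = [2304, 1512, 1512]
r5 m[S→φ4] = [181440, 70560, 66150]
r5 m[E→φ3] = [35, 35, 48]
r5 m[E→φ5] = [1440, 1792, 576]
r5 m[E→φ8] = [2016, 1280, 768]
r5 m[M→φ2] = [1, 1, 1]
r5 m[G→φ0] = [864, 2592, 288]
r5 m[G→φ1] = [972, 1296, 864]
r5 m[G→φ2] = [23328, 41472, 3888]
r6 m[φ0→N] = [20736, 12960, 4320]
r6 m[φ0→G] = [162, 144, 108]
r6 m[φ1→S] = [10368, 9072, 6804]
r6 m[φ1→G] = [5040, 10080, 1260]
r6 m[φ2→M] = [290304, 124416, 373248]
r6 m[φ2→G] = [6, 9, 8]
r6 m[φ3→S] = [315, 140, 175]
r6 m[φ3→E] = [20736, 18432, 6912]
r6 m[φ4→S] = [4, 3, 4]
r6 m[φ5→E] = [7, 5, 8]
r6 m[φ6→N] = [9, 4, 7]
r6 m[φ7→N] = [2, 6, 3]
r6 m[φ8→E] = [5, 7, 6]
r6 m[N→φ0] = [18, 24, 21]
r6 m[N→φ6] = [41472, 77760, 12960]
r6 m[N→φ7] = [186624, 51840, 30240]
r6 m[S→φ1] = [1260, 420, 700]
r6 m[S→φ3] = [41472, 27216, 27216]
r6 m[S→φ4] = [3265920, 1270080, 1190700]
r6 m[E→φ3] = [35, 35, 48]
r6 m[E→φ5] = [103680, 129024, 41472]
r6 m[E→φ8] = [145152, 92160, 55296]
r6 m[M→φ2] = [1, 1, 1]
r6 m[G→φ0] = [30240, 90720, 10080]
r6 m[G→φ1] = [972, 1296, 864]
r6 m[G→φ2] = [816480, 1451520, 136080]
r7 m[φ0→N] = [725760, 453600, 151200]
r7 m[φ0→G] = [162, 144, 108]
r7 m[φ1→S] = [10368, 9072, 6804]
r7 m[φ1→G] = [5040, 10080, 1260]
r7 m[φ2→M] = [10160640, 4354560, 13063680]
r7 m[φ2→G] = [6, 9, 8]
r7 m[φ3→S] = [315, 140, 175]
r7 m[φ3→E] = [373248, 331776, 124416]
r7 m[φ4→S] = [4, 3, 4]
r7 m[φ5→E] = [7, 5, 8]
r7 m[φ6→N] = [9, 4, 7]
r7 m[φ7→N] = [2, 6, 3]
r7 m[φ8→E] = [5, 7, 6]
r7 m[N→φ0] = [18, 24, 21]
r7 m[N→φ6] = [41472, 77760, 12960]
r7 m[N→φ7] = [186624, 51840, 30240]
r7 m[S→φ1] = [1260, 420, 700]
r7 m[S→φ3] = [41472, 27216, 27216]
r7 m[S→φ4] = [3265920, 1270080, 1190700]
r7 m[E→φ3] = [35, 35, 48]
r7 m[E→φ5] = [103680, 129024, 41472]
r7 m[E→φ8] = [145152, 92160, 55296]
r7 m[M→φ2] = [1, 1, 1]
r7 m[G→φ0] = [30240, 90720, 10080]
r7 m[G→φ1] = [972, 1296, 864]
r7 m[G→φ2] = [816480, 1451520, 136080]
r8 m[φ0→N] = [725760, 453600, 151200]
r8 m[φ0→G] = [162, 144, 108]
r8 m[φ1→S] = [10368, 9072, 6804]
r8 m[φ1→G] = [5040, 10080, 1260]
r8 m[φ2→M] = [10160640, 4354560, 13063680]
r8 m[φ2→G] = [6, 9, 8]
r8 m[φ3→S] = [315, 140, 175]
r8 m[φ3→E] = [373248, 331776, 124416]
r8 m[φ4→S] = [4, 3, 4]
r8 m[φ5→E] = [7, 5, 8]
r8 m[φ6→N] = [9, 4, 7]
r8 m[φ7→N] = [2, 6, 3]
r8 m[φ8→E] = [5, 7, 6]
r8 m[N→φ0] = [18, 24, 21]
r8 m[N→φ6] = [1451520, 2721600, 453600]
r8 m[N→φ7] = [6531840, 1814400, 1058400]
r8 m[S→φ1] = [1260, 420, 700]
r8 m[S→φ3] = [41472, 27216, 27216]
r8 m[S→φ4] = [3265920, 1270080, 1190700]
r8 m[E→φ3] = [35, 35, 48]
r8 m[E→φ5] = [1866240, 2322432, 746496]
r8 m[E→φ8] = [2612736, 1658880, 995328]
r8 m[M→φ2] = [1, 1, 1]
r8 m[G→φ0] = [30240, 90720, 10080]
r8 m[G→φ1] = [972, 1296, 864]
r8 m[G→φ2] = [816480, 1451520, 136080]
r9 m[φ0→N] = [725760, 453600, 151200]
r9 m[φ0→G] = [162, 144, 108]
r9 m[φ1→S] = [10368, 9072, 6804]
r9 m[φ1→G] = [5040, 10080, 1260]
r9 m[φ2→M] = [10160640, 4354560, 13063680]
r9 m[φ2→G] = [6, 9, 8]
r9 m[φ3→S] = [315, 140, 175]
r9 m[φ3→E] = [373248, 331776, 124416]
r9 m[φ4→S] = [4, 3, 4]
r9 m[φ5→E] = [7, 5, 8]
r9 m[φ6→N] = [9, 4, 7]
r9 m[φ7→N] = [2, 6, 3]
r9 m[φ8→E] = [5, 7, 6]
r9 m[N→φ0] = [18, 24, 21]
r9 m[N→φ6] = [1451520, 2721600, 453600]
r9 m[N→φ7] = [6531840, 1814400, 1058400]
r9 m[S→φ1] = [1260, 420, 700]
r9 m[S→φ3] = [41472, 27216, 27216]
r9 m[S→φ4] = [3265920, 1270080, 1190700]
r9 m[E→φ3] = [35, 35, 48]
r9 m[E→φ5] = [1866240, 2322432, 746496]
r9 m[E→φ8] = [2612736, 1658880, 995328]
r9 m[M→φ2] = [1, 1, 1]
r9 m[G→φ0] = [30240, 90720, 10080]
r9 m[G→φ1] = [972, 1296, 864]
r9 m[G→φ2] = [816480, 1451520, 136080]
fixed point reached at round 9
b[M] = ⊗ incoming = [10160640, 4354560, 13063680]

b[M] = [10160640, 4354560, 13063680]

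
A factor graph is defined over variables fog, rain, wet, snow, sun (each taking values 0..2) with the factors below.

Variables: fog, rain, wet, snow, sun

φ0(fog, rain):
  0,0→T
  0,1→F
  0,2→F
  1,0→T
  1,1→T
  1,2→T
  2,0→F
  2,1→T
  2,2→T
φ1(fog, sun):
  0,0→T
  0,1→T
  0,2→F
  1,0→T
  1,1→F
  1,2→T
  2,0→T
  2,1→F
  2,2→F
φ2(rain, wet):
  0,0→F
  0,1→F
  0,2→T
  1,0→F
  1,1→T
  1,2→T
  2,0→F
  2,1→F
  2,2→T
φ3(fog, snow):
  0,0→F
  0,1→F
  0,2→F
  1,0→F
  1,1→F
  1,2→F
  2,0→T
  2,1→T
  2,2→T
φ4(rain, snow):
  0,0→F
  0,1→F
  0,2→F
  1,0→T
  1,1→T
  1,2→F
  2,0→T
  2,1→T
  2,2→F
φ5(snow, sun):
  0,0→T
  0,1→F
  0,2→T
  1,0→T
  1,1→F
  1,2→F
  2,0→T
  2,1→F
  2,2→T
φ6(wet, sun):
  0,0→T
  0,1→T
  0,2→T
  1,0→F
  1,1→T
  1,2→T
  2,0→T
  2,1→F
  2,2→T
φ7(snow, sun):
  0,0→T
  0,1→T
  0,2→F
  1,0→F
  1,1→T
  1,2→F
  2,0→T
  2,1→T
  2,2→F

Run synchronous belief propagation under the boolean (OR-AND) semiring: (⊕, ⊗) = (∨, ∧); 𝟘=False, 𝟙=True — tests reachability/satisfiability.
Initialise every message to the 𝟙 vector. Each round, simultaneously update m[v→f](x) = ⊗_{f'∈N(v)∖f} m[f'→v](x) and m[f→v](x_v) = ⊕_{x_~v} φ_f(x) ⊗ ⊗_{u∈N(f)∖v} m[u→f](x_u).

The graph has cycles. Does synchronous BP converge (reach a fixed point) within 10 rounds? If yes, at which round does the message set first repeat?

CONVERGED at round 5

init: all messages = 𝟙 over 3 values
r1 m[φ0→fog] = [T, T, T]
r1 m[φ0→rain] = [T, T, T]
r1 m[φ1→fog] = [T, T, T]
r1 m[φ1→sun] = [T, T, T]
r1 m[φ2→rain] = [T, T, T]
r1 m[φ2→wet] = [F, T, T]
r1 m[φ3→fog] = [F, F, T]
r1 m[φ3→snow] = [T, T, T]
r1 m[φ4→rain] = [F, T, T]
r1 m[φ4→snow] = [T, T, F]
r1 m[φ5→snow] = [T, T, T]
r1 m[φ5→sun] = [T, F, T]
r1 m[φ6→wet] = [T, T, T]
r1 m[φ6→sun] = [T, T, T]
r1 m[φ7→snow] = [T, T, T]
r1 m[φ7→sun] = [T, T, F]
r1 m[fog→φ0] = [T, T, T]
r1 m[fog→φ1] = [T, T, T]
r1 m[fog→φ3] = [T, T, T]
r1 m[rain→φ0] = [T, T, T]
r1 m[rain→φ2] = [T, T, T]
r1 m[rain→φ4] = [T, T, T]
r1 m[wet→φ2] = [T, T, T]
r1 m[wet→φ6] = [T, T, T]
r1 m[snow→φ3] = [T, T, T]
r1 m[snow→φ4] = [T, T, T]
r1 m[snow→φ5] = [T, T, T]
r1 m[snow→φ7] = [T, T, T]
r1 m[sun→φ1] = [T, T, T]
r1 m[sun→φ5] = [T, T, T]
r1 m[sun→φ6] = [T, T, T]
r1 m[sun→φ7] = [T, T, T]
r2 m[φ0→fog] = [T, T, T]
r2 m[φ0→rain] = [T, T, T]
r2 m[φ1→fog] = [T, T, T]
r2 m[φ1→sun] = [T, T, T]
r2 m[φ2→rain] = [T, T, T]
r2 m[φ2→wet] = [F, T, T]
r2 m[φ3→fog] = [F, F, T]
r2 m[φ3→snow] = [T, T, T]
r2 m[φ4→rain] = [F, T, T]
r2 m[φ4→snow] = [T, T, F]
r2 m[φ5→snow] = [T, T, T]
r2 m[φ5→sun] = [T, F, T]
r2 m[φ6→wet] = [T, T, T]
r2 m[φ6→sun] = [T, T, T]
r2 m[φ7→snow] = [T, T, T]
r2 m[φ7→sun] = [T, T, F]
r2 m[fog→φ0] = [F, F, T]
r2 m[fog→φ1] = [F, F, T]
r2 m[fog→φ3] = [T, T, T]
r2 m[rain→φ0] = [F, T, T]
r2 m[rain→φ2] = [F, T, T]
r2 m[rain→φ4] = [T, T, T]
r2 m[wet→φ2] = [T, T, T]
r2 m[wet→φ6] = [F, T, T]
r2 m[snow→φ3] = [T, T, F]
r2 m[snow→φ4] = [T, T, T]
r2 m[snow→φ5] = [T, T, F]
r2 m[snow→φ7] = [T, T, F]
r2 m[sun→φ1] = [T, F, F]
r2 m[sun→φ5] = [T, T, F]
r2 m[sun→φ6] = [T, F, F]
r2 m[sun→φ7] = [T, F, T]
r3 m[φ0→fog] = [F, T, T]
r3 m[φ0→rain] = [F, T, T]
r3 m[φ1→fog] = [T, T, T]
r3 m[φ1→sun] = [T, F, F]
r3 m[φ2→rain] = [T, T, T]
r3 m[φ2→wet] = [F, T, T]
r3 m[φ3→fog] = [F, F, T]
r3 m[φ3→snow] = [T, T, T]
r3 m[φ4→rain] = [F, T, T]
r3 m[φ4→snow] = [T, T, F]
r3 m[φ5→snow] = [T, T, T]
r3 m[φ5→sun] = [T, F, T]
r3 m[φ6→wet] = [T, F, T]
r3 m[φ6→sun] = [T, T, T]
r3 m[φ7→snow] = [T, F, T]
r3 m[φ7→sun] = [T, T, F]
r3 m[fog→φ0] = [F, F, T]
r3 m[fog→φ1] = [F, F, T]
r3 m[fog→φ3] = [T, T, T]
r3 m[rain→φ0] = [F, T, T]
r3 m[rain→φ2] = [F, T, T]
r3 m[rain→φ4] = [T, T, T]
r3 m[wet→φ2] = [T, T, T]
r3 m[wet→φ6] = [F, T, T]
r3 m[snow→φ3] = [T, T, F]
r3 m[snow→φ4] = [T, T, T]
r3 m[snow→φ5] = [T, T, F]
r3 m[snow→φ7] = [T, T, F]
r3 m[sun→φ1] = [T, F, F]
r3 m[sun→φ5] = [T, T, F]
r3 m[sun→φ6] = [T, F, F]
r3 m[sun→φ7] = [T, F, T]
r4 m[φ0→fog] = [F, T, T]
r4 m[φ0→rain] = [F, T, T]
r4 m[φ1→fog] = [T, T, T]
r4 m[φ1→sun] = [T, F, F]
r4 m[φ2→rain] = [T, T, T]
r4 m[φ2→wet] = [F, T, T]
r4 m[φ3→fog] = [F, F, T]
r4 m[φ3→snow] = [T, T, T]
r4 m[φ4→rain] = [F, T, T]
r4 m[φ4→snow] = [T, T, F]
r4 m[φ5→snow] = [T, T, T]
r4 m[φ5→sun] = [T, F, T]
r4 m[φ6→wet] = [T, F, T]
r4 m[φ6→sun] = [T, T, T]
r4 m[φ7→snow] = [T, F, T]
r4 m[φ7→sun] = [T, T, F]
r4 m[fog→φ0] = [F, F, T]
r4 m[fog→φ1] = [F, F, T]
r4 m[fog→φ3] = [F, T, T]
r4 m[rain→φ0] = [F, T, T]
r4 m[rain→φ2] = [F, T, T]
r4 m[rain→φ4] = [F, T, T]
r4 m[wet→φ2] = [T, F, T]
r4 m[wet→φ6] = [F, T, T]
r4 m[snow→φ3] = [T, F, F]
r4 m[snow→φ4] = [T, F, T]
r4 m[snow→φ5] = [T, F, F]
r4 m[snow→φ7] = [T, T, F]
r4 m[sun→φ1] = [T, F, F]
r4 m[sun→φ5] = [T, F, F]
r4 m[sun→φ6] = [T, F, F]
r4 m[sun→φ7] = [T, F, F]
r5 m[φ0→fog] = [F, T, T]
r5 m[φ0→rain] = [F, T, T]
r5 m[φ1→fog] = [T, T, T]
r5 m[φ1→sun] = [T, F, F]
r5 m[φ2→rain] = [T, T, T]
r5 m[φ2→wet] = [F, T, T]
r5 m[φ3→fog] = [F, F, T]
r5 m[φ3→snow] = [T, T, T]
r5 m[φ4→rain] = [F, T, T]
r5 m[φ4→snow] = [T, T, F]
r5 m[φ5→snow] = [T, T, T]
r5 m[φ5→sun] = [T, F, T]
r5 m[φ6→wet] = [T, F, T]
r5 m[φ6→sun] = [T, T, T]
r5 m[φ7→snow] = [T, F, T]
r5 m[φ7→sun] = [T, T, F]
r5 m[fog→φ0] = [F, F, T]
r5 m[fog→φ1] = [F, F, T]
r5 m[fog→φ3] = [F, T, T]
r5 m[rain→φ0] = [F, T, T]
r5 m[rain→φ2] = [F, T, T]
r5 m[rain→φ4] = [F, T, T]
r5 m[wet→φ2] = [T, F, T]
r5 m[wet→φ6] = [F, T, T]
r5 m[snow→φ3] = [T, F, F]
r5 m[snow→φ4] = [T, F, T]
r5 m[snow→φ5] = [T, F, F]
r5 m[snow→φ7] = [T, T, F]
r5 m[sun→φ1] = [T, F, F]
r5 m[sun→φ5] = [T, F, F]
r5 m[sun→φ6] = [T, F, F]
r5 m[sun→φ7] = [T, F, F]
fixed point reached at round 5
messages reach a fixed point at round 5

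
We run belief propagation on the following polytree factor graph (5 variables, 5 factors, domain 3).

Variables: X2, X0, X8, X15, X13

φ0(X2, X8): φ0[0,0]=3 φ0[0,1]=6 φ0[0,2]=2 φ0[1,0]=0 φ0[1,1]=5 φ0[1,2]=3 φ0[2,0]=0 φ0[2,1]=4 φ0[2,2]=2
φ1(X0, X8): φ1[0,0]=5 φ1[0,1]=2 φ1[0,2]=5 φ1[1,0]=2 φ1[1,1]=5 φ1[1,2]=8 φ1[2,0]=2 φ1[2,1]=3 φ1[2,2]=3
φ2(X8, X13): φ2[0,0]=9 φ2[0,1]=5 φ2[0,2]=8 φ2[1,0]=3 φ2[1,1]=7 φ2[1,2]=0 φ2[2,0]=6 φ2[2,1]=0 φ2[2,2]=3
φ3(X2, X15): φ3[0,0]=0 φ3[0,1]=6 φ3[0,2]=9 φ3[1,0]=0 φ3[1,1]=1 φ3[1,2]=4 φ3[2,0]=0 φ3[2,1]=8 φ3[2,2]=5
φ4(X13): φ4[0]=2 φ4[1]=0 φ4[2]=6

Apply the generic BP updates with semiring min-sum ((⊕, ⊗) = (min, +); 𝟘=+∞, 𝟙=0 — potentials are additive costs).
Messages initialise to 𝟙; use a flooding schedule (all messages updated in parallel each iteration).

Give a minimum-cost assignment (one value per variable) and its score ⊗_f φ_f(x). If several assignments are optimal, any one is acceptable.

init: all messages = 𝟙 over 3 values
r1 m[φ0→X2] = [2, 0, 0]
r1 m[φ0→X8] = [0, 4, 2]
r1 m[φ1→X0] = [2, 2, 2]
r1 m[φ1→X8] = [2, 2, 3]
r1 m[φ2→X8] = [5, 0, 0]
r1 m[φ2→X13] = [3, 0, 0]
r1 m[φ3→X2] = [0, 0, 0]
r1 m[φ3→X15] = [0, 1, 4]
r1 m[φ4→X13] = [2, 0, 6]
r1 m[X2→φ0] = [0, 0, 0]
r1 m[X2→φ3] = [0, 0, 0]
r1 m[X0→φ1] = [0, 0, 0]
r1 m[X8→φ0] = [0, 0, 0]
r1 m[X8→φ1] = [0, 0, 0]
r1 m[X8→φ2] = [0, 0, 0]
r1 m[X15→φ3] = [0, 0, 0]
r1 m[X13→φ2] = [0, 0, 0]
r1 m[X13→φ4] = [0, 0, 0]
r2 m[φ0→X2] = [2, 0, 0]
r2 m[φ0→X8] = [0, 4, 2]
r2 m[φ1→X0] = [2, 2, 2]
r2 m[φ1→X8] = [2, 2, 3]
r2 m[φ2→X8] = [5, 0, 0]
r2 m[φ2→X13] = [3, 0, 0]
r2 m[φ3→X2] = [0, 0, 0]
r2 m[φ3→X15] = [0, 1, 4]
r2 m[φ4→X13] = [2, 0, 6]
r2 m[X2→φ0] = [0, 0, 0]
r2 m[X2→φ3] = [2, 0, 0]
r2 m[X0→φ1] = [0, 0, 0]
r2 m[X8→φ0] = [7, 2, 3]
r2 m[X8→φ1] = [5, 4, 2]
r2 m[X8→φ2] = [2, 6, 5]
r2 m[X15→φ3] = [0, 0, 0]
r2 m[X13→φ2] = [2, 0, 6]
r2 m[X13→φ4] = [3, 0, 0]
r3 m[φ0→X2] = [5, 6, 5]
r3 m[φ0→X8] = [0, 4, 2]
r3 m[φ1→X0] = [6, 7, 5]
r3 m[φ1→X8] = [2, 2, 3]
r3 m[φ2→X8] = [5, 5, 0]
r3 m[φ2→X13] = [9, 5, 6]
r3 m[φ3→X2] = [0, 0, 0]
r3 m[φ3→X15] = [0, 1, 4]
r3 m[φ4→X13] = [2, 0, 6]
r3 m[X2→φ0] = [0, 0, 0]
r3 m[X2→φ3] = [2, 0, 0]
r3 m[X0→φ1] = [0, 0, 0]
r3 m[X8→φ0] = [7, 2, 3]
r3 m[X8→φ1] = [5, 4, 2]
r3 m[X8→φ2] = [2, 6, 5]
r3 m[X15→φ3] = [0, 0, 0]
r3 m[X13→φ2] = [2, 0, 6]
r3 m[X13→φ4] = [3, 0, 0]
r4 m[φ0→X2] = [5, 6, 5]
r4 m[φ0→X8] = [0, 4, 2]
r4 m[φ1→X0] = [6, 7, 5]
r4 m[φ1→X8] = [2, 2, 3]
r4 m[φ2→X8] = [5, 5, 0]
r4 m[φ2→X13] = [9, 5, 6]
r4 m[φ3→X2] = [0, 0, 0]
r4 m[φ3→X15] = [0, 1, 4]
r4 m[φ4→X13] = [2, 0, 6]
r4 m[X2→φ0] = [0, 0, 0]
r4 m[X2→φ3] = [5, 6, 5]
r4 m[X0→φ1] = [0, 0, 0]
r4 m[X8→φ0] = [7, 7, 3]
r4 m[X8→φ1] = [5, 9, 2]
r4 m[X8→φ2] = [2, 6, 5]
r4 m[X15→φ3] = [0, 0, 0]
r4 m[X13→φ2] = [2, 0, 6]
r4 m[X13→φ4] = [9, 5, 6]
r5 m[φ0→X2] = [5, 6, 5]
r5 m[φ0→X8] = [0, 4, 2]
r5 m[φ1→X0] = [7, 7, 5]
r5 m[φ1→X8] = [2, 2, 3]
r5 m[φ2→X8] = [5, 5, 0]
r5 m[φ2→X13] = [9, 5, 6]
r5 m[φ3→X2] = [0, 0, 0]
r5 m[φ3→X15] = [5, 7, 10]
r5 m[φ4→X13] = [2, 0, 6]
r5 m[X2→φ0] = [0, 0, 0]
r5 m[X2→φ3] = [5, 6, 5]
r5 m[X0→φ1] = [0, 0, 0]
r5 m[X8→φ0] = [7, 7, 3]
r5 m[X8→φ1] = [5, 9, 2]
r5 m[X8→φ2] = [2, 6, 5]
r5 m[X15→φ3] = [0, 0, 0]
r5 m[X13→φ2] = [2, 0, 6]
r5 m[X13→φ4] = [9, 5, 6]
r6 m[φ0→X2] = [5, 6, 5]
r6 m[φ0→X8] = [0, 4, 2]
r6 m[φ1→X0] = [7, 7, 5]
r6 m[φ1→X8] = [2, 2, 3]
r6 m[φ2→X8] = [5, 5, 0]
r6 m[φ2→X13] = [9, 5, 6]
r6 m[φ3→X2] = [0, 0, 0]
r6 m[φ3→X15] = [5, 7, 10]
r6 m[φ4→X13] = [2, 0, 6]
r6 m[X2→φ0] = [0, 0, 0]
r6 m[X2→φ3] = [5, 6, 5]
r6 m[X0→φ1] = [0, 0, 0]
r6 m[X8→φ0] = [7, 7, 3]
r6 m[X8→φ1] = [5, 9, 2]
r6 m[X8→φ2] = [2, 6, 5]
r6 m[X15→φ3] = [0, 0, 0]
r6 m[X13→φ2] = [2, 0, 6]
r6 m[X13→φ4] = [9, 5, 6]
fixed point reached at round 6
traceback from X2: (X2=0, X0=2, X8=2, X15=0, X13=1), score=5

assignment: (X2=0, X0=2, X8=2, X15=0, X13=1); score = 5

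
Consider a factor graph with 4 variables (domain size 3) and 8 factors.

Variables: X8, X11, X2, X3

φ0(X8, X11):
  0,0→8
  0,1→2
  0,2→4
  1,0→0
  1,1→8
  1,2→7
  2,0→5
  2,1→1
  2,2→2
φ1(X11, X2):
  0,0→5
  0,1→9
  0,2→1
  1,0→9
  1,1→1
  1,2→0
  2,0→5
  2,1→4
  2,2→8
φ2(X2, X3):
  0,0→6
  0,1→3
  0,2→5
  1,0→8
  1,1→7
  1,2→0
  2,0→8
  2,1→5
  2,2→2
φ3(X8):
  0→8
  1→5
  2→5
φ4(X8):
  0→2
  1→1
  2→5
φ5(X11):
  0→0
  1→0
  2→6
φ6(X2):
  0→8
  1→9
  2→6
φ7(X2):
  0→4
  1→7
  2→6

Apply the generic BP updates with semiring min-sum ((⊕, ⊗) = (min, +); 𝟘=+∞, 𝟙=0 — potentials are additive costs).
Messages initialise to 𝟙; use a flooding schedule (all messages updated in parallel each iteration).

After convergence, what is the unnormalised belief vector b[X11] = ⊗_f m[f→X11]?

init: all messages = 𝟙 over 3 values
r1 m[φ0→X8] = [2, 0, 1]
r1 m[φ0→X11] = [0, 1, 2]
r1 m[φ1→X11] = [1, 0, 4]
r1 m[φ1→X2] = [5, 1, 0]
r1 m[φ2→X2] = [3, 0, 2]
r1 m[φ2→X3] = [6, 3, 0]
r1 m[φ3→X8] = [8, 5, 5]
r1 m[φ4→X8] = [2, 1, 5]
r1 m[φ5→X11] = [0, 0, 6]
r1 m[φ6→X2] = [8, 9, 6]
r1 m[φ7→X2] = [4, 7, 6]
r1 m[X8→φ0] = [0, 0, 0]
r1 m[X8→φ3] = [0, 0, 0]
r1 m[X8→φ4] = [0, 0, 0]
r1 m[X11→φ0] = [0, 0, 0]
r1 m[X11→φ1] = [0, 0, 0]
r1 m[X11→φ5] = [0, 0, 0]
r1 m[X2→φ1] = [0, 0, 0]
r1 m[X2→φ2] = [0, 0, 0]
r1 m[X2→φ6] = [0, 0, 0]
r1 m[X2→φ7] = [0, 0, 0]
r1 m[X3→φ2] = [0, 0, 0]
r2 m[φ0→X8] = [2, 0, 1]
r2 m[φ0→X11] = [0, 1, 2]
r2 m[φ1→X11] = [1, 0, 4]
r2 m[φ1→X2] = [5, 1, 0]
r2 m[φ2→X2] = [3, 0, 2]
r2 m[φ2→X3] = [6, 3, 0]
r2 m[φ3→X8] = [8, 5, 5]
r2 m[φ4→X8] = [2, 1, 5]
r2 m[φ5→X11] = [0, 0, 6]
r2 m[φ6→X2] = [8, 9, 6]
r2 m[φ7→X2] = [4, 7, 6]
r2 m[X8→φ0] = [10, 6, 10]
r2 m[X8→φ3] = [4, 1, 6]
r2 m[X8→φ4] = [10, 5, 6]
r2 m[X11→φ0] = [1, 0, 10]
r2 m[X11→φ1] = [0, 1, 8]
r2 m[X11→φ5] = [1, 1, 6]
r2 m[X2→φ1] = [15, 16, 14]
r2 m[X2→φ2] = [17, 17, 12]
r2 m[X2→φ6] = [12, 8, 8]
r2 m[X2→φ7] = [16, 10, 8]
r2 m[X3→φ2] = [0, 0, 0]
r3 m[φ0→X8] = [2, 1, 1]
r3 m[φ0→X11] = [6, 11, 12]
r3 m[φ1→X11] = [15, 14, 20]
r3 m[φ1→X2] = [5, 2, 1]
r3 m[φ2→X2] = [3, 0, 2]
r3 m[φ2→X3] = [20, 17, 14]
r3 m[φ3→X8] = [8, 5, 5]
r3 m[φ4→X8] = [2, 1, 5]
r3 m[φ5→X11] = [0, 0, 6]
r3 m[φ6→X2] = [8, 9, 6]
r3 m[φ7→X2] = [4, 7, 6]
r3 m[X8→φ0] = [10, 6, 10]
r3 m[X8→φ3] = [4, 1, 6]
r3 m[X8→φ4] = [10, 5, 6]
r3 m[X11→φ0] = [1, 0, 10]
r3 m[X11→φ1] = [0, 1, 8]
r3 m[X11→φ5] = [1, 1, 6]
r3 m[X2→φ1] = [15, 16, 14]
r3 m[X2→φ2] = [17, 17, 12]
r3 m[X2→φ6] = [12, 8, 8]
r3 m[X2→φ7] = [16, 10, 8]
r3 m[X3→φ2] = [0, 0, 0]
r4 m[φ0→X8] = [2, 1, 1]
r4 m[φ0→X11] = [6, 11, 12]
r4 m[φ1→X11] = [15, 14, 20]
r4 m[φ1→X2] = [5, 2, 1]
r4 m[φ2→X2] = [3, 0, 2]
r4 m[φ2→X3] = [20, 17, 14]
r4 m[φ3→X8] = [8, 5, 5]
r4 m[φ4→X8] = [2, 1, 5]
r4 m[φ5→X11] = [0, 0, 6]
r4 m[φ6→X2] = [8, 9, 6]
r4 m[φ7→X2] = [4, 7, 6]
r4 m[X8→φ0] = [10, 6, 10]
r4 m[X8→φ3] = [4, 2, 6]
r4 m[X8→φ4] = [10, 6, 6]
r4 m[X11→φ0] = [15, 14, 26]
r4 m[X11→φ1] = [6, 11, 18]
r4 m[X11→φ5] = [21, 25, 32]
r4 m[X2→φ1] = [15, 16, 14]
r4 m[X2→φ2] = [17, 18, 13]
r4 m[X2→φ6] = [12, 9, 9]
r4 m[X2→φ7] = [16, 11, 9]
r4 m[X3→φ2] = [0, 0, 0]
r5 m[φ0→X8] = [16, 15, 15]
r5 m[φ0→X11] = [6, 11, 12]
r5 m[φ1→X11] = [15, 14, 20]
r5 m[φ1→X2] = [11, 12, 7]
r5 m[φ2→X2] = [3, 0, 2]
r5 m[φ2→X3] = [21, 18, 15]
r5 m[φ3→X8] = [8, 5, 5]
r5 m[φ4→X8] = [2, 1, 5]
r5 m[φ5→X11] = [0, 0, 6]
r5 m[φ6→X2] = [8, 9, 6]
r5 m[φ7→X2] = [4, 7, 6]
r5 m[X8→φ0] = [10, 6, 10]
r5 m[X8→φ3] = [4, 2, 6]
r5 m[X8→φ4] = [10, 6, 6]
r5 m[X11→φ0] = [15, 14, 26]
r5 m[X11→φ1] = [6, 11, 18]
r5 m[X11→φ5] = [21, 25, 32]
r5 m[X2→φ1] = [15, 16, 14]
r5 m[X2→φ2] = [17, 18, 13]
r5 m[X2→φ6] = [12, 9, 9]
r5 m[X2→φ7] = [16, 11, 9]
r5 m[X3→φ2] = [0, 0, 0]
r6 m[φ0→X8] = [16, 15, 15]
r6 m[φ0→X11] = [6, 11, 12]
r6 m[φ1→X11] = [15, 14, 20]
r6 m[φ1→X2] = [11, 12, 7]
r6 m[φ2→X2] = [3, 0, 2]
r6 m[φ2→X3] = [21, 18, 15]
r6 m[φ3→X8] = [8, 5, 5]
r6 m[φ4→X8] = [2, 1, 5]
r6 m[φ5→X11] = [0, 0, 6]
r6 m[φ6→X2] = [8, 9, 6]
r6 m[φ7→X2] = [4, 7, 6]
r6 m[X8→φ0] = [10, 6, 10]
r6 m[X8→φ3] = [18, 16, 20]
r6 m[X8→φ4] = [24, 20, 20]
r6 m[X11→φ0] = [15, 14, 26]
r6 m[X11→φ1] = [6, 11, 18]
r6 m[X11→φ5] = [21, 25, 32]
r6 m[X2→φ1] = [15, 16, 14]
r6 m[X2→φ2] = [23, 28, 19]
r6 m[X2→φ6] = [18, 19, 15]
r6 m[X2→φ7] = [22, 21, 15]
r6 m[X3→φ2] = [0, 0, 0]
r7 m[φ0→X8] = [16, 15, 15]
r7 m[φ0→X11] = [6, 11, 12]
r7 m[φ1→X11] = [15, 14, 20]
r7 m[φ1→X2] = [11, 12, 7]
r7 m[φ2→X2] = [3, 0, 2]
r7 m[φ2→X3] = [27, 24, 21]
r7 m[φ3→X8] = [8, 5, 5]
r7 m[φ4→X8] = [2, 1, 5]
r7 m[φ5→X11] = [0, 0, 6]
r7 m[φ6→X2] = [8, 9, 6]
r7 m[φ7→X2] = [4, 7, 6]
r7 m[X8→φ0] = [10, 6, 10]
r7 m[X8→φ3] = [18, 16, 20]
r7 m[X8→φ4] = [24, 20, 20]
r7 m[X11→φ0] = [15, 14, 26]
r7 m[X11→φ1] = [6, 11, 18]
r7 m[X11→φ5] = [21, 25, 32]
r7 m[X2→φ1] = [15, 16, 14]
r7 m[X2→φ2] = [23, 28, 19]
r7 m[X2→φ6] = [18, 19, 15]
r7 m[X2→φ7] = [22, 21, 15]
r7 m[X3→φ2] = [0, 0, 0]
r8 m[φ0→X8] = [16, 15, 15]
r8 m[φ0→X11] = [6, 11, 12]
r8 m[φ1→X11] = [15, 14, 20]
r8 m[φ1→X2] = [11, 12, 7]
r8 m[φ2→X2] = [3, 0, 2]
r8 m[φ2→X3] = [27, 24, 21]
r8 m[φ3→X8] = [8, 5, 5]
r8 m[φ4→X8] = [2, 1, 5]
r8 m[φ5→X11] = [0, 0, 6]
r8 m[φ6→X2] = [8, 9, 6]
r8 m[φ7→X2] = [4, 7, 6]
r8 m[X8→φ0] = [10, 6, 10]
r8 m[X8→φ3] = [18, 16, 20]
r8 m[X8→φ4] = [24, 20, 20]
r8 m[X11→φ0] = [15, 14, 26]
r8 m[X11→φ1] = [6, 11, 18]
r8 m[X11→φ5] = [21, 25, 32]
r8 m[X2→φ1] = [15, 16, 14]
r8 m[X2→φ2] = [23, 28, 19]
r8 m[X2→φ6] = [18, 19, 15]
r8 m[X2→φ7] = [22, 21, 15]
r8 m[X3→φ2] = [0, 0, 0]
fixed point reached at round 8
b[X11] = ⊗ incoming = [21, 25, 38]

b[X11] = [21, 25, 38]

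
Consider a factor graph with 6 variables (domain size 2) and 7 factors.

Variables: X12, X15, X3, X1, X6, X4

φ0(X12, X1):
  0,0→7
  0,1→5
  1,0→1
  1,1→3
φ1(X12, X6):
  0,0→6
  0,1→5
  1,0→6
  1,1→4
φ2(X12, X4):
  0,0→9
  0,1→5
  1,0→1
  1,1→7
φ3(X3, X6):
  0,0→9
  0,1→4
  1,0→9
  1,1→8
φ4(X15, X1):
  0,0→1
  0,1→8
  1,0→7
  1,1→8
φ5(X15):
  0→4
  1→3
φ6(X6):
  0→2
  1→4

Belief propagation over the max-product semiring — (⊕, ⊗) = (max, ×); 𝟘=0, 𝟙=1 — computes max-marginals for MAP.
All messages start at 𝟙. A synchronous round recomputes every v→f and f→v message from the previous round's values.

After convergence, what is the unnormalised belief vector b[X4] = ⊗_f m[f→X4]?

init: all messages = 𝟙 over 2 values
r1 m[φ0→X12] = [7, 3]
r1 m[φ0→X1] = [7, 5]
r1 m[φ1→X12] = [6, 6]
r1 m[φ1→X6] = [6, 5]
r1 m[φ2→X12] = [9, 7]
r1 m[φ2→X4] = [9, 7]
r1 m[φ3→X3] = [9, 9]
r1 m[φ3→X6] = [9, 8]
r1 m[φ4→X15] = [8, 8]
r1 m[φ4→X1] = [7, 8]
r1 m[φ5→X15] = [4, 3]
r1 m[φ6→X6] = [2, 4]
r1 m[X12→φ0] = [1, 1]
r1 m[X12→φ1] = [1, 1]
r1 m[X12→φ2] = [1, 1]
r1 m[X15→φ4] = [1, 1]
r1 m[X15→φ5] = [1, 1]
r1 m[X3→φ3] = [1, 1]
r1 m[X1→φ0] = [1, 1]
r1 m[X1→φ4] = [1, 1]
r1 m[X6→φ1] = [1, 1]
r1 m[X6→φ3] = [1, 1]
r1 m[X6→φ6] = [1, 1]
r1 m[X4→φ2] = [1, 1]
r2 m[φ0→X12] = [7, 3]
r2 m[φ0→X1] = [7, 5]
r2 m[φ1→X12] = [6, 6]
r2 m[φ1→X6] = [6, 5]
r2 m[φ2→X12] = [9, 7]
r2 m[φ2→X4] = [9, 7]
r2 m[φ3→X3] = [9, 9]
r2 m[φ3→X6] = [9, 8]
r2 m[φ4→X15] = [8, 8]
r2 m[φ4→X1] = [7, 8]
r2 m[φ5→X15] = [4, 3]
r2 m[φ6→X6] = [2, 4]
r2 m[X12→φ0] = [54, 42]
r2 m[X12→φ1] = [63, 21]
r2 m[X12→φ2] = [42, 18]
r2 m[X15→φ4] = [4, 3]
r2 m[X15→φ5] = [8, 8]
r2 m[X3→φ3] = [1, 1]
r2 m[X1→φ0] = [7, 8]
r2 m[X1→φ4] = [7, 5]
r2 m[X6→φ1] = [18, 32]
r2 m[X6→φ3] = [12, 20]
r2 m[X6→φ6] = [54, 40]
r2 m[X4→φ2] = [1, 1]
r3 m[φ0→X12] = [49, 24]
r3 m[φ0→X1] = [378, 270]
r3 m[φ1→X12] = [160, 128]
r3 m[φ1→X6] = [378, 315]
r3 m[φ2→X12] = [9, 7]
r3 m[φ2→X4] = [378, 210]
r3 m[φ3→X3] = [108, 160]
r3 m[φ3→X6] = [9, 8]
r3 m[φ4→X15] = [40, 49]
r3 m[φ4→X1] = [21, 32]
r3 m[φ5→X15] = [4, 3]
r3 m[φ6→X6] = [2, 4]
r3 m[X12→φ0] = [54, 42]
r3 m[X12→φ1] = [63, 21]
r3 m[X12→φ2] = [42, 18]
r3 m[X15→φ4] = [4, 3]
r3 m[X15→φ5] = [8, 8]
r3 m[X3→φ3] = [1, 1]
r3 m[X1→φ0] = [7, 8]
r3 m[X1→φ4] = [7, 5]
r3 m[X6→φ1] = [18, 32]
r3 m[X6→φ3] = [12, 20]
r3 m[X6→φ6] = [54, 40]
r3 m[X4→φ2] = [1, 1]
r4 m[φ0→X12] = [49, 24]
r4 m[φ0→X1] = [378, 270]
r4 m[φ1→X12] = [160, 128]
r4 m[φ1→X6] = [378, 315]
r4 m[φ2→X12] = [9, 7]
r4 m[φ2→X4] = [378, 210]
r4 m[φ3→X3] = [108, 160]
r4 m[φ3→X6] = [9, 8]
r4 m[φ4→X15] = [40, 49]
r4 m[φ4→X1] = [21, 32]
r4 m[φ5→X15] = [4, 3]
r4 m[φ6→X6] = [2, 4]
r4 m[X12→φ0] = [1440, 896]
r4 m[X12→φ1] = [441, 168]
r4 m[X12→φ2] = [7840, 3072]
r4 m[X15→φ4] = [4, 3]
r4 m[X15→φ5] = [40, 49]
r4 m[X3→φ3] = [1, 1]
r4 m[X1→φ0] = [21, 32]
r4 m[X1→φ4] = [378, 270]
r4 m[X6→φ1] = [18, 32]
r4 m[X6→φ3] = [756, 1260]
r4 m[X6→φ6] = [3402, 2520]
r4 m[X4→φ2] = [1, 1]
r5 m[φ0→X12] = [160, 96]
r5 m[φ0→X1] = [10080, 7200]
r5 m[φ1→X12] = [160, 128]
r5 m[φ1→X6] = [2646, 2205]
r5 m[φ2→X12] = [9, 7]
r5 m[φ2→X4] = [70560, 39200]
r5 m[φ3→X3] = [6804, 10080]
r5 m[φ3→X6] = [9, 8]
r5 m[φ4→X15] = [2160, 2646]
r5 m[φ4→X1] = [21, 32]
r5 m[φ5→X15] = [4, 3]
r5 m[φ6→X6] = [2, 4]
r5 m[X12→φ0] = [1440, 896]
r5 m[X12→φ1] = [441, 168]
r5 m[X12→φ2] = [7840, 3072]
r5 m[X15→φ4] = [4, 3]
r5 m[X15→φ5] = [40, 49]
r5 m[X3→φ3] = [1, 1]
r5 m[X1→φ0] = [21, 32]
r5 m[X1→φ4] = [378, 270]
r5 m[X6→φ1] = [18, 32]
r5 m[X6→φ3] = [756, 1260]
r5 m[X6→φ6] = [3402, 2520]
r5 m[X4→φ2] = [1, 1]
r6 m[φ0→X12] = [160, 96]
r6 m[φ0→X1] = [10080, 7200]
r6 m[φ1→X12] = [160, 128]
r6 m[φ1→X6] = [2646, 2205]
r6 m[φ2→X12] = [9, 7]
r6 m[φ2→X4] = [70560, 39200]
r6 m[φ3→X3] = [6804, 10080]
r6 m[φ3→X6] = [9, 8]
r6 m[φ4→X15] = [2160, 2646]
r6 m[φ4→X1] = [21, 32]
r6 m[φ5→X15] = [4, 3]
r6 m[φ6→X6] = [2, 4]
r6 m[X12→φ0] = [1440, 896]
r6 m[X12→φ1] = [1440, 672]
r6 m[X12→φ2] = [25600, 12288]
r6 m[X15→φ4] = [4, 3]
r6 m[X15→φ5] = [2160, 2646]
r6 m[X3→φ3] = [1, 1]
r6 m[X1→φ0] = [21, 32]
r6 m[X1→φ4] = [10080, 7200]
r6 m[X6→φ1] = [18, 32]
r6 m[X6→φ3] = [5292, 8820]
r6 m[X6→φ6] = [23814, 17640]
r6 m[X4→φ2] = [1, 1]
r7 m[φ0→X12] = [160, 96]
r7 m[φ0→X1] = [10080, 7200]
r7 m[φ1→X12] = [160, 128]
r7 m[φ1→X6] = [8640, 7200]
r7 m[φ2→X12] = [9, 7]
r7 m[φ2→X4] = [230400, 128000]
r7 m[φ3→X3] = [47628, 70560]
r7 m[φ3→X6] = [9, 8]
r7 m[φ4→X15] = [57600, 70560]
r7 m[φ4→X1] = [21, 32]
r7 m[φ5→X15] = [4, 3]
r7 m[φ6→X6] = [2, 4]
r7 m[X12→φ0] = [1440, 896]
r7 m[X12→φ1] = [1440, 672]
r7 m[X12→φ2] = [25600, 12288]
r7 m[X15→φ4] = [4, 3]
r7 m[X15→φ5] = [2160, 2646]
r7 m[X3→φ3] = [1, 1]
r7 m[X1→φ0] = [21, 32]
r7 m[X1→φ4] = [10080, 7200]
r7 m[X6→φ1] = [18, 32]
r7 m[X6→φ3] = [5292, 8820]
r7 m[X6→φ6] = [23814, 17640]
r7 m[X4→φ2] = [1, 1]
r8 m[φ0→X12] = [160, 96]
r8 m[φ0→X1] = [10080, 7200]
r8 m[φ1→X12] = [160, 128]
r8 m[φ1→X6] = [8640, 7200]
r8 m[φ2→X12] = [9, 7]
r8 m[φ2→X4] = [230400, 128000]
r8 m[φ3→X3] = [47628, 70560]
r8 m[φ3→X6] = [9, 8]
r8 m[φ4→X15] = [57600, 70560]
r8 m[φ4→X1] = [21, 32]
r8 m[φ5→X15] = [4, 3]
r8 m[φ6→X6] = [2, 4]
r8 m[X12→φ0] = [1440, 896]
r8 m[X12→φ1] = [1440, 672]
r8 m[X12→φ2] = [25600, 12288]
r8 m[X15→φ4] = [4, 3]
r8 m[X15→φ5] = [57600, 70560]
r8 m[X3→φ3] = [1, 1]
r8 m[X1→φ0] = [21, 32]
r8 m[X1→φ4] = [10080, 7200]
r8 m[X6→φ1] = [18, 32]
r8 m[X6→φ3] = [17280, 28800]
r8 m[X6→φ6] = [77760, 57600]
r8 m[X4→φ2] = [1, 1]
r9 m[φ0→X12] = [160, 96]
r9 m[φ0→X1] = [10080, 7200]
r9 m[φ1→X12] = [160, 128]
r9 m[φ1→X6] = [8640, 7200]
r9 m[φ2→X12] = [9, 7]
r9 m[φ2→X4] = [230400, 128000]
r9 m[φ3→X3] = [155520, 230400]
r9 m[φ3→X6] = [9, 8]
r9 m[φ4→X15] = [57600, 70560]
r9 m[φ4→X1] = [21, 32]
r9 m[φ5→X15] = [4, 3]
r9 m[φ6→X6] = [2, 4]
r9 m[X12→φ0] = [1440, 896]
r9 m[X12→φ1] = [1440, 672]
r9 m[X12→φ2] = [25600, 12288]
r9 m[X15→φ4] = [4, 3]
r9 m[X15→φ5] = [57600, 70560]
r9 m[X3→φ3] = [1, 1]
r9 m[X1→φ0] = [21, 32]
r9 m[X1→φ4] = [10080, 7200]
r9 m[X6→φ1] = [18, 32]
r9 m[X6→φ3] = [17280, 28800]
r9 m[X6→φ6] = [77760, 57600]
r9 m[X4→φ2] = [1, 1]
r10 m[φ0→X12] = [160, 96]
r10 m[φ0→X1] = [10080, 7200]
r10 m[φ1→X12] = [160, 128]
r10 m[φ1→X6] = [8640, 7200]
r10 m[φ2→X12] = [9, 7]
r10 m[φ2→X4] = [230400, 128000]
r10 m[φ3→X3] = [155520, 230400]
r10 m[φ3→X6] = [9, 8]
r10 m[φ4→X15] = [57600, 70560]
r10 m[φ4→X1] = [21, 32]
r10 m[φ5→X15] = [4, 3]
r10 m[φ6→X6] = [2, 4]
r10 m[X12→φ0] = [1440, 896]
r10 m[X12→φ1] = [1440, 672]
r10 m[X12→φ2] = [25600, 12288]
r10 m[X15→φ4] = [4, 3]
r10 m[X15→φ5] = [57600, 70560]
r10 m[X3→φ3] = [1, 1]
r10 m[X1→φ0] = [21, 32]
r10 m[X1→φ4] = [10080, 7200]
r10 m[X6→φ1] = [18, 32]
r10 m[X6→φ3] = [17280, 28800]
r10 m[X6→φ6] = [77760, 57600]
r10 m[X4→φ2] = [1, 1]
fixed point reached at round 10
b[X4] = ⊗ incoming = [230400, 128000]

b[X4] = [230400, 128000]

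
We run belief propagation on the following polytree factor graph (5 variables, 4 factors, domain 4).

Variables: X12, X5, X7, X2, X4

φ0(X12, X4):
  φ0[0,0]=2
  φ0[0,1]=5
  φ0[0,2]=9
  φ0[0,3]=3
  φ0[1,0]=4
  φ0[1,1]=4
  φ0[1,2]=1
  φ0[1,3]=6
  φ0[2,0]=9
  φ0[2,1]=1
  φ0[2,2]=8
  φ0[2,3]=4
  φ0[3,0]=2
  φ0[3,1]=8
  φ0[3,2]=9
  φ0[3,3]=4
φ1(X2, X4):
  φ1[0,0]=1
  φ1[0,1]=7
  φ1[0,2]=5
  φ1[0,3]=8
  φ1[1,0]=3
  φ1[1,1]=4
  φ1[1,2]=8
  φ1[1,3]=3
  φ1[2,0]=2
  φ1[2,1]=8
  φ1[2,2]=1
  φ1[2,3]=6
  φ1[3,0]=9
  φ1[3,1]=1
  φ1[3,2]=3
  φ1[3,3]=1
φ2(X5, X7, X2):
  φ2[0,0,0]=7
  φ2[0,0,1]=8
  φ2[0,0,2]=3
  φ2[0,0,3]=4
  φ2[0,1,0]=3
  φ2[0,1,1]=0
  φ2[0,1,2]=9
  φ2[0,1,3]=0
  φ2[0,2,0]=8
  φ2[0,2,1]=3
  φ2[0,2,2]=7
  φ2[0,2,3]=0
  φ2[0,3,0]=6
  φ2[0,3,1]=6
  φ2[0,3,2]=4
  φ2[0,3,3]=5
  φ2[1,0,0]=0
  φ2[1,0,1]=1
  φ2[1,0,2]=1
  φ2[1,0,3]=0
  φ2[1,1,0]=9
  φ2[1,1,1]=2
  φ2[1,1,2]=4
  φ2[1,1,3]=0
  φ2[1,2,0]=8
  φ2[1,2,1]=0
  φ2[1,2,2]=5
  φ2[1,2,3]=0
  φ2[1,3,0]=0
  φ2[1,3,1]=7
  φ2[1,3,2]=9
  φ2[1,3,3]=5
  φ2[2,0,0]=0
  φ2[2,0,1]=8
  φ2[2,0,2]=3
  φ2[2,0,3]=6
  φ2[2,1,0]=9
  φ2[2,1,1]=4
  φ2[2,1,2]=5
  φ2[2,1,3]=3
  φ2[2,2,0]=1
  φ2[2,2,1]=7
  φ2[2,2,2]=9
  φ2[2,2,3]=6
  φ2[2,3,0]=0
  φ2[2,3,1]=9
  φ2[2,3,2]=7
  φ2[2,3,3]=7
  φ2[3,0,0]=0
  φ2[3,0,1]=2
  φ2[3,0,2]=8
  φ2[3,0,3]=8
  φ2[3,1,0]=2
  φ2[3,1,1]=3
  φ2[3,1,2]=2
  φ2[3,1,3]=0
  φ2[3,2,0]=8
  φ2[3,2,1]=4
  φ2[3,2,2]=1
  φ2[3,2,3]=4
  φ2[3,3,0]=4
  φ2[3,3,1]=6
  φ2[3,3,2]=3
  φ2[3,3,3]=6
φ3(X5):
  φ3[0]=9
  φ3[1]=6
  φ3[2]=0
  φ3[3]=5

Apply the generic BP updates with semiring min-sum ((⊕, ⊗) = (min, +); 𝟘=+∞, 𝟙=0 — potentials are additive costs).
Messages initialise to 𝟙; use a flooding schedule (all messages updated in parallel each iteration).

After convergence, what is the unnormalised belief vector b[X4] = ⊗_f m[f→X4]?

b[X4] = [3, 5, 5, 7]

init: all messages = 𝟙 over 4 values
r1 m[φ0→X12] = [2, 1, 1, 2]
r1 m[φ0→X4] = [2, 1, 1, 3]
r1 m[φ1→X2] = [1, 3, 1, 1]
r1 m[φ1→X4] = [1, 1, 1, 1]
r1 m[φ2→X5] = [0, 0, 0, 0]
r1 m[φ2→X7] = [0, 0, 0, 0]
r1 m[φ2→X2] = [0, 0, 1, 0]
r1 m[φ3→X5] = [9, 6, 0, 5]
r1 m[X12→φ0] = [0, 0, 0, 0]
r1 m[X5→φ2] = [0, 0, 0, 0]
r1 m[X5→φ3] = [0, 0, 0, 0]
r1 m[X7→φ2] = [0, 0, 0, 0]
r1 m[X2→φ1] = [0, 0, 0, 0]
r1 m[X2→φ2] = [0, 0, 0, 0]
r1 m[X4→φ0] = [0, 0, 0, 0]
r1 m[X4→φ1] = [0, 0, 0, 0]
r2 m[φ0→X12] = [2, 1, 1, 2]
r2 m[φ0→X4] = [2, 1, 1, 3]
r2 m[φ1→X2] = [1, 3, 1, 1]
r2 m[φ1→X4] = [1, 1, 1, 1]
r2 m[φ2→X5] = [0, 0, 0, 0]
r2 m[φ2→X7] = [0, 0, 0, 0]
r2 m[φ2→X2] = [0, 0, 1, 0]
r2 m[φ3→X5] = [9, 6, 0, 5]
r2 m[X12→φ0] = [0, 0, 0, 0]
r2 m[X5→φ2] = [9, 6, 0, 5]
r2 m[X5→φ3] = [0, 0, 0, 0]
r2 m[X7→φ2] = [0, 0, 0, 0]
r2 m[X2→φ1] = [0, 0, 1, 0]
r2 m[X2→φ2] = [1, 3, 1, 1]
r2 m[X4→φ0] = [1, 1, 1, 1]
r2 m[X4→φ1] = [2, 1, 1, 3]
r3 m[φ0→X12] = [3, 2, 2, 3]
r3 m[φ0→X4] = [2, 1, 1, 3]
r3 m[φ1→X2] = [3, 5, 2, 2]
r3 m[φ1→X4] = [1, 1, 2, 1]
r3 m[φ2→X5] = [1, 1, 1, 1]
r3 m[φ2→X7] = [1, 4, 2, 1]
r3 m[φ2→X2] = [0, 4, 3, 3]
r3 m[φ3→X5] = [9, 6, 0, 5]
r3 m[X12→φ0] = [0, 0, 0, 0]
r3 m[X5→φ2] = [9, 6, 0, 5]
r3 m[X5→φ3] = [0, 0, 0, 0]
r3 m[X7→φ2] = [0, 0, 0, 0]
r3 m[X2→φ1] = [0, 0, 1, 0]
r3 m[X2→φ2] = [1, 3, 1, 1]
r3 m[X4→φ0] = [1, 1, 1, 1]
r3 m[X4→φ1] = [2, 1, 1, 3]
r4 m[φ0→X12] = [3, 2, 2, 3]
r4 m[φ0→X4] = [2, 1, 1, 3]
r4 m[φ1→X2] = [3, 5, 2, 2]
r4 m[φ1→X4] = [1, 1, 2, 1]
r4 m[φ2→X5] = [1, 1, 1, 1]
r4 m[φ2→X7] = [1, 4, 2, 1]
r4 m[φ2→X2] = [0, 4, 3, 3]
r4 m[φ3→X5] = [9, 6, 0, 5]
r4 m[X12→φ0] = [0, 0, 0, 0]
r4 m[X5→φ2] = [9, 6, 0, 5]
r4 m[X5→φ3] = [1, 1, 1, 1]
r4 m[X7→φ2] = [0, 0, 0, 0]
r4 m[X2→φ1] = [0, 4, 3, 3]
r4 m[X2→φ2] = [3, 5, 2, 2]
r4 m[X4→φ0] = [1, 1, 2, 1]
r4 m[X4→φ1] = [2, 1, 1, 3]
r5 m[φ0→X12] = [3, 3, 2, 3]
r5 m[φ0→X4] = [2, 1, 1, 3]
r5 m[φ1→X2] = [3, 5, 2, 2]
r5 m[φ1→X4] = [1, 4, 4, 4]
r5 m[φ2→X5] = [2, 2, 3, 2]
r5 m[φ2→X7] = [3, 5, 4, 3]
r5 m[φ2→X2] = [0, 4, 3, 3]
r5 m[φ3→X5] = [9, 6, 0, 5]
r5 m[X12→φ0] = [0, 0, 0, 0]
r5 m[X5→φ2] = [9, 6, 0, 5]
r5 m[X5→φ3] = [1, 1, 1, 1]
r5 m[X7→φ2] = [0, 0, 0, 0]
r5 m[X2→φ1] = [0, 4, 3, 3]
r5 m[X2→φ2] = [3, 5, 2, 2]
r5 m[X4→φ0] = [1, 1, 2, 1]
r5 m[X4→φ1] = [2, 1, 1, 3]
r6 m[φ0→X12] = [3, 3, 2, 3]
r6 m[φ0→X4] = [2, 1, 1, 3]
r6 m[φ1→X2] = [3, 5, 2, 2]
r6 m[φ1→X4] = [1, 4, 4, 4]
r6 m[φ2→X5] = [2, 2, 3, 2]
r6 m[φ2→X7] = [3, 5, 4, 3]
r6 m[φ2→X2] = [0, 4, 3, 3]
r6 m[φ3→X5] = [9, 6, 0, 5]
r6 m[X12→φ0] = [0, 0, 0, 0]
r6 m[X5→φ2] = [9, 6, 0, 5]
r6 m[X5→φ3] = [2, 2, 3, 2]
r6 m[X7→φ2] = [0, 0, 0, 0]
r6 m[X2→φ1] = [0, 4, 3, 3]
r6 m[X2→φ2] = [3, 5, 2, 2]
r6 m[X4→φ0] = [1, 4, 4, 4]
r6 m[X4→φ1] = [2, 1, 1, 3]
r7 m[φ0→X12] = [3, 5, 5, 3]
r7 m[φ0→X4] = [2, 1, 1, 3]
r7 m[φ1→X2] = [3, 5, 2, 2]
r7 m[φ1→X4] = [1, 4, 4, 4]
r7 m[φ2→X5] = [2, 2, 3, 2]
r7 m[φ2→X7] = [3, 5, 4, 3]
r7 m[φ2→X2] = [0, 4, 3, 3]
r7 m[φ3→X5] = [9, 6, 0, 5]
r7 m[X12→φ0] = [0, 0, 0, 0]
r7 m[X5→φ2] = [9, 6, 0, 5]
r7 m[X5→φ3] = [2, 2, 3, 2]
r7 m[X7→φ2] = [0, 0, 0, 0]
r7 m[X2→φ1] = [0, 4, 3, 3]
r7 m[X2→φ2] = [3, 5, 2, 2]
r7 m[X4→φ0] = [1, 4, 4, 4]
r7 m[X4→φ1] = [2, 1, 1, 3]
r8 m[φ0→X12] = [3, 5, 5, 3]
r8 m[φ0→X4] = [2, 1, 1, 3]
r8 m[φ1→X2] = [3, 5, 2, 2]
r8 m[φ1→X4] = [1, 4, 4, 4]
r8 m[φ2→X5] = [2, 2, 3, 2]
r8 m[φ2→X7] = [3, 5, 4, 3]
r8 m[φ2→X2] = [0, 4, 3, 3]
r8 m[φ3→X5] = [9, 6, 0, 5]
r8 m[X12→φ0] = [0, 0, 0, 0]
r8 m[X5→φ2] = [9, 6, 0, 5]
r8 m[X5→φ3] = [2, 2, 3, 2]
r8 m[X7→φ2] = [0, 0, 0, 0]
r8 m[X2→φ1] = [0, 4, 3, 3]
r8 m[X2→φ2] = [3, 5, 2, 2]
r8 m[X4→φ0] = [1, 4, 4, 4]
r8 m[X4→φ1] = [2, 1, 1, 3]
fixed point reached at round 8
b[X4] = ⊗ incoming = [3, 5, 5, 7]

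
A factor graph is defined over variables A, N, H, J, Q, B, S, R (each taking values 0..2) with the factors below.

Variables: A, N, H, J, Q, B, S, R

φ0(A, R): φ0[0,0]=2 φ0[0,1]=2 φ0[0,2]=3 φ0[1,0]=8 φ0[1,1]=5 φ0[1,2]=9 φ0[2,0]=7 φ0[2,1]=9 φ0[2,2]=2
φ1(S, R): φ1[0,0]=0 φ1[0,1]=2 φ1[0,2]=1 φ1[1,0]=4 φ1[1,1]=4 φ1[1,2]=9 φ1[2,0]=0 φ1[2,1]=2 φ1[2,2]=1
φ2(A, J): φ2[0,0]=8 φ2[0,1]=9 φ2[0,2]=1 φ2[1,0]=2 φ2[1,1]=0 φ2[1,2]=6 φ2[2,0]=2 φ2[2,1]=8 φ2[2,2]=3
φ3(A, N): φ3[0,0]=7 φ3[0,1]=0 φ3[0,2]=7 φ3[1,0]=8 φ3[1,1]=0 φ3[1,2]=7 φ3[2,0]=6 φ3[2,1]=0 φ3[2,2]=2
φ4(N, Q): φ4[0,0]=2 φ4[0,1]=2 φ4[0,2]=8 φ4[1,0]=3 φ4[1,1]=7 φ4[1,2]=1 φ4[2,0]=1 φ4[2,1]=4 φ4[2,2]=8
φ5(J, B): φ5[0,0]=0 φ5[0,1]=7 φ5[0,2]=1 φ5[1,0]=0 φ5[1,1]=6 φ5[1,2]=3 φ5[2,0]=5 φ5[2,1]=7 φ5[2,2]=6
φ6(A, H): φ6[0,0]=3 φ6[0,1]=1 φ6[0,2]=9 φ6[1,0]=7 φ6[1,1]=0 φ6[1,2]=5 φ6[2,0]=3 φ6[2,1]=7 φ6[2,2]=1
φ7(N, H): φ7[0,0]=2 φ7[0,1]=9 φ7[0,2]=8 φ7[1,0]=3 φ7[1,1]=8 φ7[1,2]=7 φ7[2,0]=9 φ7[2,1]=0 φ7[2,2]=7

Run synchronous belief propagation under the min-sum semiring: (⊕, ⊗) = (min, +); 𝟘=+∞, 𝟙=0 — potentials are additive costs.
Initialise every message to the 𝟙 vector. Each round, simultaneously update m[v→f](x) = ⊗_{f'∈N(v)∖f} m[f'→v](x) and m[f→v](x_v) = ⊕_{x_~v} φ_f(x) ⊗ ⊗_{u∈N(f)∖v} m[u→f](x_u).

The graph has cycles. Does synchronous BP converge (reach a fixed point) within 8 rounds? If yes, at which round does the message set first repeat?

NOT CONVERGED within 8 rounds

init: all messages = 𝟙 over 3 values
r1 m[φ0→A] = [2, 5, 2]
r1 m[φ0→R] = [2, 2, 2]
r1 m[φ1→S] = [0, 4, 0]
r1 m[φ1→R] = [0, 2, 1]
r1 m[φ2→A] = [1, 0, 2]
r1 m[φ2→J] = [2, 0, 1]
r1 m[φ3→A] = [0, 0, 0]
r1 m[φ3→N] = [6, 0, 2]
r1 m[φ4→N] = [2, 1, 1]
r1 m[φ4→Q] = [1, 2, 1]
r1 m[φ5→J] = [0, 0, 5]
r1 m[φ5→B] = [0, 6, 1]
r1 m[φ6→A] = [1, 0, 1]
r1 m[φ6→H] = [3, 0, 1]
r1 m[φ7→N] = [2, 3, 0]
r1 m[φ7→H] = [2, 0, 7]
r1 m[A→φ0] = [0, 0, 0]
r1 m[A→φ2] = [0, 0, 0]
r1 m[A→φ3] = [0, 0, 0]
r1 m[A→φ6] = [0, 0, 0]
r1 m[N→φ3] = [0, 0, 0]
r1 m[N→φ4] = [0, 0, 0]
r1 m[N→φ7] = [0, 0, 0]
r1 m[H→φ6] = [0, 0, 0]
r1 m[H→φ7] = [0, 0, 0]
r1 m[J→φ2] = [0, 0, 0]
r1 m[J→φ5] = [0, 0, 0]
r1 m[Q→φ4] = [0, 0, 0]
r1 m[B→φ5] = [0, 0, 0]
r1 m[S→φ1] = [0, 0, 0]
r1 m[R→φ0] = [0, 0, 0]
r1 m[R→φ1] = [0, 0, 0]
r2 m[φ0→A] = [2, 5, 2]
r2 m[φ0→R] = [2, 2, 2]
r2 m[φ1→S] = [0, 4, 0]
r2 m[φ1→R] = [0, 2, 1]
r2 m[φ2→A] = [1, 0, 2]
r2 m[φ2→J] = [2, 0, 1]
r2 m[φ3→A] = [0, 0, 0]
r2 m[φ3→N] = [6, 0, 2]
r2 m[φ4→N] = [2, 1, 1]
r2 m[φ4→Q] = [1, 2, 1]
r2 m[φ5→J] = [0, 0, 5]
r2 m[φ5→B] = [0, 6, 1]
r2 m[φ6→A] = [1, 0, 1]
r2 m[φ6→H] = [3, 0, 1]
r2 m[φ7→N] = [2, 3, 0]
r2 m[φ7→H] = [2, 0, 7]
r2 m[A→φ0] = [2, 0, 3]
r2 m[A→φ2] = [3, 5, 3]
r2 m[A→φ3] = [4, 5, 5]
r2 m[A→φ6] = [3, 5, 4]
r2 m[N→φ3] = [4, 4, 1]
r2 m[N→φ4] = [8, 3, 2]
r2 m[N→φ7] = [8, 1, 3]
r2 m[H→φ6] = [2, 0, 7]
r2 m[H→φ7] = [3, 0, 1]
r2 m[J→φ2] = [0, 0, 5]
r2 m[J→φ5] = [2, 0, 1]
r2 m[Q→φ4] = [0, 0, 0]
r2 m[B→φ5] = [0, 0, 0]
r2 m[S→φ1] = [0, 0, 0]
r2 m[R→φ0] = [0, 2, 1]
r2 m[R→φ1] = [2, 2, 2]
r3 m[φ0→A] = [2, 7, 3]
r3 m[φ0→R] = [4, 4, 5]
r3 m[φ1→S] = [2, 6, 2]
r3 m[φ1→R] = [0, 2, 1]
r3 m[φ2→A] = [6, 0, 2]
r3 m[φ2→J] = [5, 5, 4]
r3 m[φ3→A] = [4, 4, 3]
r3 m[φ3→N] = [11, 4, 7]
r3 m[φ4→N] = [2, 1, 1]
r3 m[φ4→Q] = [3, 6, 4]
r3 m[φ5→J] = [0, 0, 5]
r3 m[φ5→B] = [0, 6, 3]
r3 m[φ6→A] = [1, 0, 5]
r3 m[φ6→H] = [6, 4, 5]
r3 m[φ7→N] = [5, 6, 0]
r3 m[φ7→H] = [4, 3, 8]
r3 m[A→φ0] = [2, 0, 3]
r3 m[A→φ2] = [3, 5, 3]
r3 m[A→φ3] = [4, 5, 5]
r3 m[A→φ6] = [3, 5, 4]
r3 m[N→φ3] = [4, 4, 1]
r3 m[N→φ4] = [8, 3, 2]
r3 m[N→φ7] = [8, 1, 3]
r3 m[H→φ6] = [2, 0, 7]
r3 m[H→φ7] = [3, 0, 1]
r3 m[J→φ2] = [0, 0, 5]
r3 m[J→φ5] = [2, 0, 1]
r3 m[Q→φ4] = [0, 0, 0]
r3 m[B→φ5] = [0, 0, 0]
r3 m[S→φ1] = [0, 0, 0]
r3 m[R→φ0] = [0, 2, 1]
r3 m[R→φ1] = [2, 2, 2]
r4 m[φ0→A] = [2, 7, 3]
r4 m[φ0→R] = [4, 4, 5]
r4 m[φ1→S] = [2, 6, 2]
r4 m[φ1→R] = [0, 2, 1]
r4 m[φ2→A] = [6, 0, 2]
r4 m[φ2→J] = [5, 5, 4]
r4 m[φ3→A] = [4, 4, 3]
r4 m[φ3→N] = [11, 4, 7]
r4 m[φ4→N] = [2, 1, 1]
r4 m[φ4→Q] = [3, 6, 4]
r4 m[φ5→J] = [0, 0, 5]
r4 m[φ5→B] = [0, 6, 3]
r4 m[φ6→A] = [1, 0, 5]
r4 m[φ6→H] = [6, 4, 5]
r4 m[φ7→N] = [5, 6, 0]
r4 m[φ7→H] = [4, 3, 8]
r4 m[A→φ0] = [11, 4, 10]
r4 m[A→φ2] = [7, 11, 11]
r4 m[A→φ3] = [9, 7, 10]
r4 m[A→φ6] = [12, 11, 8]
r4 m[N→φ3] = [7, 7, 1]
r4 m[N→φ4] = [16, 10, 7]
r4 m[N→φ7] = [13, 5, 8]
r4 m[H→φ6] = [4, 3, 8]
r4 m[H→φ7] = [6, 4, 5]
r4 m[J→φ2] = [0, 0, 5]
r4 m[J→φ5] = [5, 5, 4]
r4 m[Q→φ4] = [0, 0, 0]
r4 m[B→φ5] = [0, 0, 0]
r4 m[S→φ1] = [0, 0, 0]
r4 m[R→φ0] = [0, 2, 1]
r4 m[R→φ1] = [4, 4, 5]
r5 m[φ0→A] = [2, 7, 3]
r5 m[φ0→R] = [12, 9, 12]
r5 m[φ1→S] = [4, 8, 4]
r5 m[φ1→R] = [0, 2, 1]
r5 m[φ2→A] = [6, 0, 2]
r5 m[φ2→J] = [13, 11, 8]
r5 m[φ3→A] = [7, 7, 3]
r5 m[φ3→N] = [15, 7, 12]
r5 m[φ4→N] = [2, 1, 1]
r5 m[φ4→Q] = [8, 11, 11]
r5 m[φ5→J] = [0, 0, 5]
r5 m[φ5→B] = [5, 11, 6]
r5 m[φ6→A] = [4, 3, 7]
r5 m[φ6→H] = [11, 11, 9]
r5 m[φ7→N] = [8, 9, 4]
r5 m[φ7→H] = [8, 8, 12]
r5 m[A→φ0] = [11, 4, 10]
r5 m[A→φ2] = [7, 11, 11]
r5 m[A→φ3] = [9, 7, 10]
r5 m[A→φ6] = [12, 11, 8]
r5 m[N→φ3] = [7, 7, 1]
r5 m[N→φ4] = [16, 10, 7]
r5 m[N→φ7] = [13, 5, 8]
r5 m[H→φ6] = [4, 3, 8]
r5 m[H→φ7] = [6, 4, 5]
r5 m[J→φ2] = [0, 0, 5]
r5 m[J→φ5] = [5, 5, 4]
r5 m[Q→φ4] = [0, 0, 0]
r5 m[B→φ5] = [0, 0, 0]
r5 m[S→φ1] = [0, 0, 0]
r5 m[R→φ0] = [0, 2, 1]
r5 m[R→φ1] = [4, 4, 5]
r6 m[φ0→A] = [2, 7, 3]
r6 m[φ0→R] = [12, 9, 12]
r6 m[φ1→S] = [4, 8, 4]
r6 m[φ1→R] = [0, 2, 1]
r6 m[φ2→A] = [6, 0, 2]
r6 m[φ2→J] = [13, 11, 8]
r6 m[φ3→A] = [7, 7, 3]
r6 m[φ3→N] = [15, 7, 12]
r6 m[φ4→N] = [2, 1, 1]
r6 m[φ4→Q] = [8, 11, 11]
r6 m[φ5→J] = [0, 0, 5]
r6 m[φ5→B] = [5, 11, 6]
r6 m[φ6→A] = [4, 3, 7]
r6 m[φ6→H] = [11, 11, 9]
r6 m[φ7→N] = [8, 9, 4]
r6 m[φ7→H] = [8, 8, 12]
r6 m[A→φ0] = [17, 10, 12]
r6 m[A→φ2] = [13, 17, 13]
r6 m[A→φ3] = [12, 10, 12]
r6 m[A→φ6] = [15, 14, 8]
r6 m[N→φ3] = [10, 10, 5]
r6 m[N→φ4] = [23, 16, 16]
r6 m[N→φ7] = [17, 8, 13]
r6 m[H→φ6] = [8, 8, 12]
r6 m[H→φ7] = [11, 11, 9]
r6 m[J→φ2] = [0, 0, 5]
r6 m[J→φ5] = [13, 11, 8]
r6 m[Q→φ4] = [0, 0, 0]
r6 m[B→φ5] = [0, 0, 0]
r6 m[S→φ1] = [0, 0, 0]
r6 m[R→φ0] = [0, 2, 1]
r6 m[R→φ1] = [12, 9, 12]
r7 m[φ0→A] = [2, 7, 3]
r7 m[φ0→R] = [18, 15, 14]
r7 m[φ1→S] = [11, 13, 11]
r7 m[φ1→R] = [0, 2, 1]
r7 m[φ2→A] = [6, 0, 2]
r7 m[φ2→J] = [15, 17, 14]
r7 m[φ3→A] = [10, 10, 7]
r7 m[φ3→N] = [18, 10, 14]
r7 m[φ4→N] = [2, 1, 1]
r7 m[φ4→Q] = [17, 20, 17]
r7 m[φ5→J] = [0, 0, 5]
r7 m[φ5→B] = [11, 15, 14]
r7 m[φ6→A] = [9, 8, 11]
r7 m[φ6→H] = [11, 14, 9]
r7 m[φ7→N] = [13, 14, 11]
r7 m[φ7→H] = [11, 13, 15]
r7 m[A→φ0] = [17, 10, 12]
r7 m[A→φ2] = [13, 17, 13]
r7 m[A→φ3] = [12, 10, 12]
r7 m[A→φ6] = [15, 14, 8]
r7 m[N→φ3] = [10, 10, 5]
r7 m[N→φ4] = [23, 16, 16]
r7 m[N→φ7] = [17, 8, 13]
r7 m[H→φ6] = [8, 8, 12]
r7 m[H→φ7] = [11, 11, 9]
r7 m[J→φ2] = [0, 0, 5]
r7 m[J→φ5] = [13, 11, 8]
r7 m[Q→φ4] = [0, 0, 0]
r7 m[B→φ5] = [0, 0, 0]
r7 m[S→φ1] = [0, 0, 0]
r7 m[R→φ0] = [0, 2, 1]
r7 m[R→φ1] = [12, 9, 12]
r8 m[φ0→A] = [2, 7, 3]
r8 m[φ0→R] = [18, 15, 14]
r8 m[φ1→S] = [11, 13, 11]
r8 m[φ1→R] = [0, 2, 1]
r8 m[φ2→A] = [6, 0, 2]
r8 m[φ2→J] = [15, 17, 14]
r8 m[φ3→A] = [10, 10, 7]
r8 m[φ3→N] = [18, 10, 14]
r8 m[φ4→N] = [2, 1, 1]
r8 m[φ4→Q] = [17, 20, 17]
r8 m[φ5→J] = [0, 0, 5]
r8 m[φ5→B] = [11, 15, 14]
r8 m[φ6→A] = [9, 8, 11]
r8 m[φ6→H] = [11, 14, 9]
r8 m[φ7→N] = [13, 14, 11]
r8 m[φ7→H] = [11, 13, 15]
r8 m[A→φ0] = [25, 18, 20]
r8 m[A→φ2] = [21, 25, 21]
r8 m[A→φ3] = [17, 15, 16]
r8 m[A→φ6] = [18, 17, 12]
r8 m[N→φ3] = [15, 15, 12]
r8 m[N→φ4] = [31, 24, 25]
r8 m[N→φ7] = [20, 11, 15]
r8 m[H→φ6] = [11, 13, 15]
r8 m[H→φ7] = [11, 14, 9]
r8 m[J→φ2] = [0, 0, 5]
r8 m[J→φ5] = [15, 17, 14]
r8 m[Q→φ4] = [0, 0, 0]
r8 m[B→φ5] = [0, 0, 0]
r8 m[S→φ1] = [0, 0, 0]
r8 m[R→φ0] = [0, 2, 1]
r8 m[R→φ1] = [18, 15, 14]
no fixed point within 8 rounds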